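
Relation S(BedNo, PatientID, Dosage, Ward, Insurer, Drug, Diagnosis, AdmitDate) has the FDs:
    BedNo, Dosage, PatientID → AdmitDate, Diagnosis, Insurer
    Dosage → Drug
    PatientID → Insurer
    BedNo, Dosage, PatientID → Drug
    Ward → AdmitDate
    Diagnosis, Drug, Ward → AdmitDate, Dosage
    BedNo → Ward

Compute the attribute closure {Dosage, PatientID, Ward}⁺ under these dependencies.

{AdmitDate, Dosage, Drug, Insurer, PatientID, Ward}

Start with {Dosage, PatientID, Ward}.
Dosage → Drug applies; add {Drug} → now {Dosage, Drug, PatientID, Ward}.
PatientID → Insurer applies; add {Insurer} → now {Dosage, Drug, Insurer, PatientID, Ward}.
Ward → AdmitDate applies; add {AdmitDate} → now {AdmitDate, Dosage, Drug, Insurer, PatientID, Ward}.
No further FD applies.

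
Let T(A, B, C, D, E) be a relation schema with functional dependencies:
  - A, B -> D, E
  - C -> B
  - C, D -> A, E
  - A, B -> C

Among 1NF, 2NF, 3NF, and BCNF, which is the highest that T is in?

3NF

Candidate keys: {A, B}, {A, C}, {C, D}. Prime attributes: {A, B, C, D}.
C -> B breaks BCNF: {C}⁺ = {B, C}, so {C} is not a superkey.
But every attribute on its right side ({B}) is prime, and the same holds for every other non-superkey FD, so 3NF still holds.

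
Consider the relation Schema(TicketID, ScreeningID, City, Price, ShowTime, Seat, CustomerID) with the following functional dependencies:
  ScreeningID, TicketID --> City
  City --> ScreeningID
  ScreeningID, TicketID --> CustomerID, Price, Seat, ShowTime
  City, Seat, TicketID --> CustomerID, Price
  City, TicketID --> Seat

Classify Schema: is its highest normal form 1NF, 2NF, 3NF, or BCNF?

3NF

Candidate keys: {City, TicketID}, {ScreeningID, TicketID}. Prime attributes: {City, ScreeningID, TicketID}.
City --> ScreeningID breaks BCNF: {City}⁺ = {City, ScreeningID}, so {City} is not a superkey.
Its right-hand attributes {ScreeningID} are all prime, as are those of every other non-superkey FD — the relation is in 3NF.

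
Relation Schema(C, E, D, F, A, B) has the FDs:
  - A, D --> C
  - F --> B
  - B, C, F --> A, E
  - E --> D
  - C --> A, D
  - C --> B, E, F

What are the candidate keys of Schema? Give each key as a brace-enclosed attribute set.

{C}⁺ = {A, B, C, D, E, F}, which is every attribute, so {C} is a candidate key.
{A, D}⁺ = {A, B, C, D, E, F}, which is every attribute, so {A, D} is a candidate key.
{A, E}⁺ = {A, B, C, D, E, F}, which is every attribute, so {A, E} is a candidate key.
Any other superkey properly contains one of these, so there are no further candidate keys.

{A, D}, {A, E}, {C}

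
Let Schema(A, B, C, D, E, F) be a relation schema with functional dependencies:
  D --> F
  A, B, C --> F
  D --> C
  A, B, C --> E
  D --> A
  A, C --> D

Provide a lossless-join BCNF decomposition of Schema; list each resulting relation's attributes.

{A, C, D, F}; {B, D, E}

Candidate keys of the original relation: {A, B, C}, {B, D}.
Within {A, B, C, D, E, F}: {D}⁺ ∩ {A, B, C, D, E, F} = {A, C, D, F}, not the whole set, so D --> A, C, F violates BCNF; decompose into {A, C, D, F} and {B, D, E}.
{A, C, D, F} has no BCNF violation.
{B, D, E} has no BCNF violation.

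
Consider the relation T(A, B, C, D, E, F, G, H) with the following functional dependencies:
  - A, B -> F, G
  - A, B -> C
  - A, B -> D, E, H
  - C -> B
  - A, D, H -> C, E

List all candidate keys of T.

{A, B}, {A, C}, {A, D, H}

Attributes never on any right-hand side: {A} — every candidate key must contain it.
{A, B} is a candidate key since {A, B}⁺ = {A, B, C, D, E, F, G, H} covers every attribute.
{A, C} is a candidate key since {A, C}⁺ = {A, B, C, D, E, F, G, H} covers every attribute.
{A, D, H} is a candidate key since {A, D, H}⁺ = {A, B, C, D, E, F, G, H} covers every attribute.
Any other superkey properly contains one of these, so there are no further candidate keys.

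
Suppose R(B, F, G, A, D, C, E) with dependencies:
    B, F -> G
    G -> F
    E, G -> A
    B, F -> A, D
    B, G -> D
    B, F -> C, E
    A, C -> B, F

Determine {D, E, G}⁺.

Start with {D, E, G}.
G -> F applies; add {F} → now {D, E, F, G}.
E, G -> A applies; add {A} → now {A, D, E, F, G}.
No further FD applies.

{A, D, E, F, G}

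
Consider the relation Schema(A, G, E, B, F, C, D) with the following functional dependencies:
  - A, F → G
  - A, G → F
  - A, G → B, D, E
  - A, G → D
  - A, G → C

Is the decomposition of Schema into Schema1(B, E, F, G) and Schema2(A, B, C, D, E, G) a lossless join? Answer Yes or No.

No

The shared attributes are {B, E, G} and {B, E, G}⁺ = {B, E, G}.
Neither Schema1 nor Schema2 is contained in that closure, so the decomposition is lossy.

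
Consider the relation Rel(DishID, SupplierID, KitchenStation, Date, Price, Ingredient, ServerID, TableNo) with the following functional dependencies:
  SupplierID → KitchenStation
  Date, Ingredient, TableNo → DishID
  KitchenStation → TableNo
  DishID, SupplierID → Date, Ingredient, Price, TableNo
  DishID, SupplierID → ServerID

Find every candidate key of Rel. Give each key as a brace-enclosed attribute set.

No FD produces {SupplierID}, so it must be in every candidate key.
{DishID, SupplierID}⁺ = {Date, DishID, Ingredient, KitchenStation, Price, ServerID, SupplierID, TableNo} — all of the relation — so {DishID, SupplierID} is a candidate key.
{Date, Ingredient, SupplierID}⁺ = {Date, DishID, Ingredient, KitchenStation, Price, ServerID, SupplierID, TableNo} — all of the relation — so {Date, Ingredient, SupplierID} is a candidate key.
These are minimal and exhaustive — every other superkey contains one of them.

{Date, Ingredient, SupplierID}, {DishID, SupplierID}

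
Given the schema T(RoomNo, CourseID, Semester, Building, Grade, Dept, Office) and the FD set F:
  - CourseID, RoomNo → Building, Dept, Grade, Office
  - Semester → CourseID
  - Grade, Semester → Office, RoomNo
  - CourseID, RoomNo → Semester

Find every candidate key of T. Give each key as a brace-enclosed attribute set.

{CourseID, RoomNo}⁺ = {Building, CourseID, Dept, Grade, Office, RoomNo, Semester}, which is every attribute, so {CourseID, RoomNo} is a candidate key.
{Grade, Semester}⁺ = {Building, CourseID, Dept, Grade, Office, RoomNo, Semester}, which is every attribute, so {Grade, Semester} is a candidate key.
{RoomNo, Semester}⁺ = {Building, CourseID, Dept, Grade, Office, RoomNo, Semester}, which is every attribute, so {RoomNo, Semester} is a candidate key.
No proper subset of any of these is a key, and no other minimal superkey exists.

{CourseID, RoomNo}, {Grade, Semester}, {RoomNo, Semester}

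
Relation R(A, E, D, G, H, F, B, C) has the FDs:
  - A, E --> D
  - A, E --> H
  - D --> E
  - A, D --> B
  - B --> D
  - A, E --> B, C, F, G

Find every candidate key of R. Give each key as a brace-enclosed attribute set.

{A, B}, {A, D}, {A, E}

No FD produces {A}, so it must be in every candidate key.
{A, B}⁺ = {A, B, C, D, E, F, G, H}, which is every attribute, so {A, B} is a candidate key.
{A, D}⁺ = {A, B, C, D, E, F, G, H}, which is every attribute, so {A, D} is a candidate key.
{A, E}⁺ = {A, B, C, D, E, F, G, H}, which is every attribute, so {A, E} is a candidate key.
These are minimal and exhaustive — every other superkey contains one of them.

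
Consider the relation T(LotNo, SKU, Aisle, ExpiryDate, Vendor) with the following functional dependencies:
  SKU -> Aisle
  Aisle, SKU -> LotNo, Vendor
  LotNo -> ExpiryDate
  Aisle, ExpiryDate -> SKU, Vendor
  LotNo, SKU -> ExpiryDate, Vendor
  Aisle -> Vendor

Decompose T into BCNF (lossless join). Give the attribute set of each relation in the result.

{Aisle, LotNo, SKU}; {Aisle, Vendor}; {ExpiryDate, LotNo}

Candidate keys of the original relation: {Aisle, ExpiryDate}, {Aisle, LotNo}, {SKU}.
{Aisle, ExpiryDate, LotNo, SKU, Vendor}: {LotNo} determines {ExpiryDate, LotNo} here but is not a superkey — split on LotNo -> ExpiryDate, giving {ExpiryDate, LotNo} and {Aisle, LotNo, SKU, Vendor}.
{ExpiryDate, LotNo} has no BCNF violation.
{Aisle, LotNo, SKU, Vendor}: {Aisle} determines {Aisle, Vendor} here but is not a superkey — split on Aisle -> Vendor, giving {Aisle, Vendor} and {Aisle, LotNo, SKU}.
{Aisle, Vendor} has no BCNF violation.
{Aisle, LotNo, SKU} has no BCNF violation.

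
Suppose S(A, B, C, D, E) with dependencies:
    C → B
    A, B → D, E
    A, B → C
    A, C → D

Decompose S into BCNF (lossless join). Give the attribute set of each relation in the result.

Candidate keys of the original relation: {A, B}, {A, C}.
{A, B, C, D, E}: {C} determines {B, C} here but is not a superkey — split on C → B, giving {B, C} and {A, C, D, E}.
{B, C}: every determinant is a superkey — BCNF.
{A, C, D, E}: every determinant is a superkey — BCNF.

{A, C, D, E}; {B, C}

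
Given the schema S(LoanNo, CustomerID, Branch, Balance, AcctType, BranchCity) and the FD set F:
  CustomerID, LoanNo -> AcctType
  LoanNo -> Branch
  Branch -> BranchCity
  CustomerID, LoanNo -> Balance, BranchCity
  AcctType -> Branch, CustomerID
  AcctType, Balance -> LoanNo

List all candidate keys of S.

{AcctType, Balance}, {AcctType, LoanNo}, {CustomerID, LoanNo}

Closure of {AcctType, Balance} is {AcctType, Balance, Branch, BranchCity, CustomerID, LoanNo}, the whole schema; {AcctType, Balance} is a candidate key.
Closure of {AcctType, LoanNo} is {AcctType, Balance, Branch, BranchCity, CustomerID, LoanNo}, the whole schema; {AcctType, LoanNo} is a candidate key.
Closure of {CustomerID, LoanNo} is {AcctType, Balance, Branch, BranchCity, CustomerID, LoanNo}, the whole schema; {CustomerID, LoanNo} is a candidate key.
No proper subset of any of these is a key, and no other minimal superkey exists.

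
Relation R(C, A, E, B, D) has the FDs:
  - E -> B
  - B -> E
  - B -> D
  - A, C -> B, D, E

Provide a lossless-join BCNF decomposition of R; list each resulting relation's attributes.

Candidate key of the original relation: {A, C}.
In {A, B, C, D, E}, {E} is not a superkey ({E}⁺ restricted to this set is {B, D, E}), so split on E -> B, D into {B, D, E} and {A, C, E}.
{B, D, E} has no BCNF violation.
{A, C, E} has no BCNF violation.

{A, C, E}; {B, D, E}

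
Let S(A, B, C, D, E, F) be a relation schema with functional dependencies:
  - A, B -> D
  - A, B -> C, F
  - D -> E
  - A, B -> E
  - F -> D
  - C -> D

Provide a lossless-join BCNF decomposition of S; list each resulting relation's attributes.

Candidate key of the original relation: {A, B}.
{A, B, C, D, E, F}: {D} determines {D, E} here but is not a superkey — split on D -> E, giving {D, E} and {A, B, C, D, F}.
{D, E}: every determinant is a superkey — BCNF.
{A, B, C, D, F}: {F} determines {D, F} here but is not a superkey — split on F -> D, giving {D, F} and {A, B, C, F}.
{D, F}: every determinant is a superkey — BCNF.
{A, B, C, F}: every determinant is a superkey — BCNF.

{A, B, C, F}; {D, E}; {D, F}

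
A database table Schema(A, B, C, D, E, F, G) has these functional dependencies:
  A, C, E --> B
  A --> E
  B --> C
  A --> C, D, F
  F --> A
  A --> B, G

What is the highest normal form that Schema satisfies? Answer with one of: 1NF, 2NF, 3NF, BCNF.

Candidate keys: {A}, {F}. Prime attributes: {A, F}.
For B --> C we have {B}⁺ = {B, C}; {B} is not a superkey, so BCNF fails.
B --> C has non-prime {C} on the right and a non-superkey on the left, so 3NF fails.
Every candidate key is a single attribute, so no partial dependency is possible; 2NF holds.

2NF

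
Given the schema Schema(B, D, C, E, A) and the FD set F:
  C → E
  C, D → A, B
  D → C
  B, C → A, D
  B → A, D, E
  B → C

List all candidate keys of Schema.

{B}, {D}

Closure of {B} is {A, B, C, D, E}, the whole schema; {B} is a candidate key.
Closure of {D} is {A, B, C, D, E}, the whole schema; {D} is a candidate key.
These are minimal and exhaustive — every other superkey contains one of them.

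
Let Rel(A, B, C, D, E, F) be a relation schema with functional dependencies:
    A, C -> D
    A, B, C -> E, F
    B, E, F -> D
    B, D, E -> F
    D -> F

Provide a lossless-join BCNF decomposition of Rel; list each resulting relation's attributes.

Candidate key of the original relation: {A, B, C}.
Within {A, B, C, D, E, F}: {A, C}⁺ ∩ {A, B, C, D, E, F} = {A, C, D, F}, not the whole set, so A, C -> D, F violates BCNF; decompose into {A, C, D, F} and {A, B, C, E}.
Within {A, C, D, F}: {D}⁺ ∩ {A, C, D, F} = {D, F}, not the whole set, so D -> F violates BCNF; decompose into {D, F} and {A, C, D}.
{D, F} has no BCNF violation.
{A, C, D} has no BCNF violation.
{A, B, C, E} has no BCNF violation.

{A, B, C, E}; {A, C, D}; {D, F}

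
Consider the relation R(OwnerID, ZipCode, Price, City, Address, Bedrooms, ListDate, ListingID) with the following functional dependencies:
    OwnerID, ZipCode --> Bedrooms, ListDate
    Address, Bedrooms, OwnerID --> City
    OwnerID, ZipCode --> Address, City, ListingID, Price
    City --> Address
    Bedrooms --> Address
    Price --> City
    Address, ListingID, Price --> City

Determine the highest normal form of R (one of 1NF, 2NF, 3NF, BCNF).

Candidate key: {OwnerID, ZipCode}. Prime attributes: {OwnerID, ZipCode}.
For Address, Bedrooms, OwnerID --> City we have {Address, Bedrooms, OwnerID}⁺ = {Address, Bedrooms, City, OwnerID}; {Address, Bedrooms, OwnerID} is not a superkey, so BCNF fails.
Because {City} is non-prime and the left side of Address, Bedrooms, OwnerID --> City is not a superkey, the relation is not in 3NF.
Checking every proper subset of each key, none determines a non-prime attribute — 2NF is satisfied.

2NF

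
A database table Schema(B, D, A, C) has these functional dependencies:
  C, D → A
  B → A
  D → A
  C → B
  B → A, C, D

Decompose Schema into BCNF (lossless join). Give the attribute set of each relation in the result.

{A, D}; {B, C, D}

Candidate keys of the original relation: {B}, {C}.
{A, B, C, D}: {D} determines {A, D} here but is not a superkey — split on D → A, giving {A, D} and {B, C, D}.
{A, D} is in BCNF.
{B, C, D} is in BCNF.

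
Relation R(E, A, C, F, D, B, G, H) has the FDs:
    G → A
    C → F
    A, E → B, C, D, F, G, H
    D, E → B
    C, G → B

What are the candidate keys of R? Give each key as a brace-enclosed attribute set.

{A, E}, {E, G}

No FD produces {E}, so it must be in every candidate key.
{A, E} is a candidate key since {A, E}⁺ = {A, B, C, D, E, F, G, H} covers every attribute.
{E, G} is a candidate key since {E, G}⁺ = {A, B, C, D, E, F, G, H} covers every attribute.
No proper subset of any of these is a key, and no other minimal superkey exists.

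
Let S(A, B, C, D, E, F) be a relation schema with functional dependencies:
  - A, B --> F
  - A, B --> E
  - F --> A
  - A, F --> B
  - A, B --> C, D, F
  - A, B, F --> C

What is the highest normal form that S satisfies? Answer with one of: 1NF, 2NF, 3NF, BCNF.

BCNF

Candidate keys: {A, B}, {F}. Prime attributes: {A, B, F}.
The left-hand side of every FD is a superkey, so BCNF is satisfied.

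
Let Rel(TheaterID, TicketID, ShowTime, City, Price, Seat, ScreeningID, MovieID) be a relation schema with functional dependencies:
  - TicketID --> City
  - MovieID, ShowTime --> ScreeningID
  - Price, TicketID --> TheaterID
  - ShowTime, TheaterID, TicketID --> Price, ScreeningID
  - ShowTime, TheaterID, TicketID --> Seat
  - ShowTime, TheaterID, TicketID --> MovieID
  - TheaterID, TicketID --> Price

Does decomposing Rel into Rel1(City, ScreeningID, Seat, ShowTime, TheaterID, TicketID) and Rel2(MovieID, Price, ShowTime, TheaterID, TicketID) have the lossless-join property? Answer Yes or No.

Yes

Rel1 ∩ Rel2 = {ShowTime, TheaterID, TicketID}; its closure under F is {City, MovieID, Price, ScreeningID, Seat, ShowTime, TheaterID, TicketID}.
Rel1 is contained in that closure, so Rel1 ∩ Rel2 --> Rel1 holds and the join is lossless.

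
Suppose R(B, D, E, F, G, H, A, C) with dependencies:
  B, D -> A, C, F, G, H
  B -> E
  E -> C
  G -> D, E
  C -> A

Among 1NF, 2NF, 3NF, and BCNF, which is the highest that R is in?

Candidate keys: {B, D}, {B, G}. Prime attributes: {B, D, G}.
B -> E: {B}⁺ = {A, B, C, E}, which is not all of the attributes, so the left side is not a superkey — BCNF is violated.
B -> E has non-prime {E} on the right and a non-superkey on the left, so 3NF fails.
The proper key subset {B} of {B, D} determines non-prime {A, C, E}, so the relation is not even in 2NF.

1NF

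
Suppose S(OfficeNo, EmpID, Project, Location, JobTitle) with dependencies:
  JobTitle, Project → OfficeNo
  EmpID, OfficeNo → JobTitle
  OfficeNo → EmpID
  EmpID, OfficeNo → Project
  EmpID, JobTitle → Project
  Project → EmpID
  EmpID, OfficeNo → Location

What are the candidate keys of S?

{EmpID, JobTitle}, {JobTitle, Project}, {OfficeNo}

{OfficeNo}⁺ = {EmpID, JobTitle, Location, OfficeNo, Project}, which is every attribute, so {OfficeNo} is a candidate key.
{EmpID, JobTitle}⁺ = {EmpID, JobTitle, Location, OfficeNo, Project}, which is every attribute, so {EmpID, JobTitle} is a candidate key.
{JobTitle, Project}⁺ = {EmpID, JobTitle, Location, OfficeNo, Project}, which is every attribute, so {JobTitle, Project} is a candidate key.
These are minimal and exhaustive — every other superkey contains one of them.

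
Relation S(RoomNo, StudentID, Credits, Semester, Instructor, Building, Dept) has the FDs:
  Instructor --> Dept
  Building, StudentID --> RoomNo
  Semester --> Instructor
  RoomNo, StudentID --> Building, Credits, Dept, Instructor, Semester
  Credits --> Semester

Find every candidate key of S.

Attributes never on any right-hand side: {StudentID} — every candidate key must contain it.
{Building, StudentID}⁺ = {Building, Credits, Dept, Instructor, RoomNo, Semester, StudentID}, which is every attribute, so {Building, StudentID} is a candidate key.
{RoomNo, StudentID}⁺ = {Building, Credits, Dept, Instructor, RoomNo, Semester, StudentID}, which is every attribute, so {RoomNo, StudentID} is a candidate key.
No proper subset of any of these is a key, and no other minimal superkey exists.

{Building, StudentID}, {RoomNo, StudentID}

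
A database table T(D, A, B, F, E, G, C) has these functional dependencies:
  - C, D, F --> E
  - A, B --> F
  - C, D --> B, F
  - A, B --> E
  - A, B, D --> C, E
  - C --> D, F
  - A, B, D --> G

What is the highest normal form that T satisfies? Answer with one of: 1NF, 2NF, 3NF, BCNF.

Candidate keys: {A, B, D}, {A, C}. Prime attributes: {A, B, C, D}.
For C, D, F --> E we have {C, D, F}⁺ = {B, C, D, E, F}; {C, D, F} is not a superkey, so BCNF fails.
Because {E} is non-prime and the left side of C, D, F --> E is not a superkey, the relation is not in 3NF.
The proper key subset {C} of {A, C} determines non-prime {E, F}, so the relation is not even in 2NF.

1NF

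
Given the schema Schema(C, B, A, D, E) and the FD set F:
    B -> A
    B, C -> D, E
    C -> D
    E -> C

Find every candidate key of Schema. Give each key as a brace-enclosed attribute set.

{B, C}, {B, E}

No FD produces {B}, so it must be in every candidate key.
{B, C}⁺ = {A, B, C, D, E} — all of the relation — so {B, C} is a candidate key.
{B, E}⁺ = {A, B, C, D, E} — all of the relation — so {B, E} is a candidate key.
No proper subset of any of these is a key, and no other minimal superkey exists.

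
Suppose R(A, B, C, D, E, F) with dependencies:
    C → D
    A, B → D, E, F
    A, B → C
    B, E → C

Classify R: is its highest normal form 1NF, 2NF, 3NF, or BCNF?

Candidate key: {A, B}. Prime attributes: {A, B}.
For C → D we have {C}⁺ = {C, D}; {C} is not a superkey, so BCNF fails.
Because {D} is non-prime and the left side of C → D is not a superkey, the relation is not in 3NF.
Checking every proper subset of each key, none determines a non-prime attribute — 2NF is satisfied.

2NF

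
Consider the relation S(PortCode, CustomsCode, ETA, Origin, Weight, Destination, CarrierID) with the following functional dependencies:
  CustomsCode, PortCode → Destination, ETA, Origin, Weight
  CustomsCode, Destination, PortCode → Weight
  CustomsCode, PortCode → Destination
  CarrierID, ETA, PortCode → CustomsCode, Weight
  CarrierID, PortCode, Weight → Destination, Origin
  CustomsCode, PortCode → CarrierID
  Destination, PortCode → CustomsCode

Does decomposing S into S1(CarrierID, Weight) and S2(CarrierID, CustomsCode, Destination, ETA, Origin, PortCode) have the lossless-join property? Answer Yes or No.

No

S1 ∩ S2 = {CarrierID}; its closure under F is {CarrierID}.
Neither S1 nor S2 is contained in that closure, so the decomposition is lossy.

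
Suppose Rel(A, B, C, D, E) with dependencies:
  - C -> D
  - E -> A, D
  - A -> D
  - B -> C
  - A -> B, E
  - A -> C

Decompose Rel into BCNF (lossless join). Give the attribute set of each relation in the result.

{A, B, E}; {B, C}; {C, D}

Candidate keys of the original relation: {A}, {E}.
{A, B, C, D, E}: {C} determines {C, D} here but is not a superkey — split on C -> D, giving {C, D} and {A, B, C, E}.
{C, D} is in BCNF.
{A, B, C, E}: {B} determines {B, C} here but is not a superkey — split on B -> C, giving {B, C} and {A, B, E}.
{B, C} is in BCNF.
{A, B, E} is in BCNF.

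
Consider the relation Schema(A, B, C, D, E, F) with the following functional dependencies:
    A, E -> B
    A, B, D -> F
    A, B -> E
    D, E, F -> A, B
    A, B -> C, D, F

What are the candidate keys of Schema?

Closure of {A, B} is {A, B, C, D, E, F}, the whole schema; {A, B} is a candidate key.
Closure of {A, E} is {A, B, C, D, E, F}, the whole schema; {A, E} is a candidate key.
Closure of {D, E, F} is {A, B, C, D, E, F}, the whole schema; {D, E, F} is a candidate key.
Any other superkey properly contains one of these, so there are no further candidate keys.

{A, B}, {A, E}, {D, E, F}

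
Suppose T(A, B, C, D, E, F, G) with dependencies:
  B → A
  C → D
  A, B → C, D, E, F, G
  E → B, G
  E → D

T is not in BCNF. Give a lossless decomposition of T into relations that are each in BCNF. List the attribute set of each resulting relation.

{A, B, C, E, F, G}; {C, D}

Candidate keys of the original relation: {B}, {E}.
In {A, B, C, D, E, F, G}, {C} is not a superkey ({C}⁺ restricted to this set is {C, D}), so split on C → D into {C, D} and {A, B, C, E, F, G}.
{C, D}: every determinant is a superkey — BCNF.
{A, B, C, E, F, G}: every determinant is a superkey — BCNF.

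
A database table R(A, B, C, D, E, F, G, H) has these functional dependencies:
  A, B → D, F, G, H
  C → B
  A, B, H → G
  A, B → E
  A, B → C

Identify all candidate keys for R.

{A} never appears on the right of any FD, so every key must include it.
{A, B}⁺ = {A, B, C, D, E, F, G, H} — all of the relation — so {A, B} is a candidate key.
{A, C}⁺ = {A, B, C, D, E, F, G, H} — all of the relation — so {A, C} is a candidate key.
No proper subset of any of these is a key, and no other minimal superkey exists.

{A, B}, {A, C}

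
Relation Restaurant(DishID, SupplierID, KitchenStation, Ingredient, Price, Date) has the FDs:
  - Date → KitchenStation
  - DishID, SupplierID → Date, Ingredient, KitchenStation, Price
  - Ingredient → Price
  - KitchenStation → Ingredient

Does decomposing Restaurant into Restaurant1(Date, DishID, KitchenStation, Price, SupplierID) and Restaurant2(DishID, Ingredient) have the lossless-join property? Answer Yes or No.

Restaurant1 ∩ Restaurant2 = {DishID}; its closure under F is {DishID}.
The closure covers neither Restaurant1 nor Restaurant2 entirely; the join is not lossless.

No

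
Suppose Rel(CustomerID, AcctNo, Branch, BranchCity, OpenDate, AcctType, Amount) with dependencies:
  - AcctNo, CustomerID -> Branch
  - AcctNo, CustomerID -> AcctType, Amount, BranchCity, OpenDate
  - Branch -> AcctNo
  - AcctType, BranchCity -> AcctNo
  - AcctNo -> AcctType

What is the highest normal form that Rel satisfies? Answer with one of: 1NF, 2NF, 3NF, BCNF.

3NF

Candidate keys: {AcctNo, CustomerID}, {AcctType, BranchCity, CustomerID}, {Branch, CustomerID}. Prime attributes: {AcctNo, AcctType, Branch, BranchCity, CustomerID}.
For Branch -> AcctNo we have {Branch}⁺ = {AcctNo, AcctType, Branch}; {Branch} is not a superkey, so BCNF fails.
But every attribute on its right side ({AcctNo}) is prime, and the same holds for every other non-superkey FD, so 3NF still holds.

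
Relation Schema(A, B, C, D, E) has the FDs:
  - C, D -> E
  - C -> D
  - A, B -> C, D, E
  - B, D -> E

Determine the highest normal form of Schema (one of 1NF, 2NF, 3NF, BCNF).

Candidate key: {A, B}. Prime attributes: {A, B}.
C, D -> E: {C, D}⁺ = {C, D, E}, which is not all of the attributes, so the left side is not a superkey — BCNF is violated.
Because {E} is non-prime and the left side of C, D -> E is not a superkey, the relation is not in 3NF.
No proper subset of a key has a non-prime attribute in its closure, so there is no partial dependency; 2NF holds.

2NF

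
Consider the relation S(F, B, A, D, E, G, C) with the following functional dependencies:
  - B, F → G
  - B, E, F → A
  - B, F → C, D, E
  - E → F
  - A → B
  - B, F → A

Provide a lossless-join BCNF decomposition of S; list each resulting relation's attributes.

{A, B}; {A, C, D, E, G}; {E, F}

Candidate keys of the original relation: {A, E}, {A, F}, {B, E}, {B, F}.
In {A, B, C, D, E, F, G}, {E} is not a superkey ({E}⁺ restricted to this set is {E, F}), so split on E → F into {E, F} and {A, B, C, D, E, G}.
{E, F} has no BCNF violation.
In {A, B, C, D, E, G}, {A} is not a superkey ({A}⁺ restricted to this set is {A, B}), so split on A → B into {A, B} and {A, C, D, E, G}.
{A, B} has no BCNF violation.
{A, C, D, E, G} has no BCNF violation.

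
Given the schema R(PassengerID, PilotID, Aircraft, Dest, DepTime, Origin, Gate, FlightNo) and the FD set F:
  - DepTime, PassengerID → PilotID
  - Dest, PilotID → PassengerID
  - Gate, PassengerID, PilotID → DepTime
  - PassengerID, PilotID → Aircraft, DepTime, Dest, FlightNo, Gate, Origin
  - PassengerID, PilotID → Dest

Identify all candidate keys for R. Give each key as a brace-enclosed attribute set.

{DepTime, PassengerID}⁺ = {Aircraft, DepTime, Dest, FlightNo, Gate, Origin, PassengerID, PilotID}, which is every attribute, so {DepTime, PassengerID} is a candidate key.
{Dest, PilotID}⁺ = {Aircraft, DepTime, Dest, FlightNo, Gate, Origin, PassengerID, PilotID}, which is every attribute, so {Dest, PilotID} is a candidate key.
{PassengerID, PilotID}⁺ = {Aircraft, DepTime, Dest, FlightNo, Gate, Origin, PassengerID, PilotID}, which is every attribute, so {PassengerID, PilotID} is a candidate key.
No proper subset of any of these is a key, and no other minimal superkey exists.

{DepTime, PassengerID}, {Dest, PilotID}, {PassengerID, PilotID}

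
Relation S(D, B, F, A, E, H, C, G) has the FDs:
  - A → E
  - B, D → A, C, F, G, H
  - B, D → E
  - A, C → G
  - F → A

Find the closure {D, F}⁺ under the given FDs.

{A, D, E, F}

Start with {D, F}.
F → A applies; add {A} → now {A, D, F}.
A → E applies; add {E} → now {A, D, E, F}.
No further FD applies.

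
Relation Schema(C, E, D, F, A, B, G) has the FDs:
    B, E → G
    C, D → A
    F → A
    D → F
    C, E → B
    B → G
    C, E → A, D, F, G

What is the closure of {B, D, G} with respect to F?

Start with {B, D, G}.
D → F applies; add {F} → now {B, D, F, G}.
F → A applies; add {A} → now {A, B, D, F, G}.
No further FD applies.

{A, B, D, F, G}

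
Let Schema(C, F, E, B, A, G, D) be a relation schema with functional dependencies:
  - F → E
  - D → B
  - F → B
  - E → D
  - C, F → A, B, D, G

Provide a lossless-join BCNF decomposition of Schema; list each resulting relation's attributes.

{A, C, F, G}; {B, D}; {D, E}; {E, F}

Candidate key of the original relation: {C, F}.
In {A, B, C, D, E, F, G}, {F} is not a superkey ({F}⁺ restricted to this set is {B, D, E, F}), so split on F → B, D, E into {B, D, E, F} and {A, C, F, G}.
In {B, D, E, F}, {D} is not a superkey ({D}⁺ restricted to this set is {B, D}), so split on D → B into {B, D} and {D, E, F}.
{B, D} has no BCNF violation.
In {D, E, F}, {E} is not a superkey ({E}⁺ restricted to this set is {D, E}), so split on E → D into {D, E} and {E, F}.
{D, E} has no BCNF violation.
{E, F} has no BCNF violation.
{A, C, F, G} has no BCNF violation.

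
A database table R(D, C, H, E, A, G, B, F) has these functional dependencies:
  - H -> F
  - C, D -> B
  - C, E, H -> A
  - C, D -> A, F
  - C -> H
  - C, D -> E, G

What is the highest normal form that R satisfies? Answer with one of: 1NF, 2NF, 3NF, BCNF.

1NF

Candidate key: {C, D}. Prime attributes: {C, D}.
For H -> F we have {H}⁺ = {F, H}; {H} is not a superkey, so BCNF fails.
Because {F} is non-prime and the left side of H -> F is not a superkey, the relation is not in 3NF.
{C} is a proper subset of the key {C, D}, and {C}⁺ contains the non-prime attributes {F, H} — a partial dependency, so 2NF is violated.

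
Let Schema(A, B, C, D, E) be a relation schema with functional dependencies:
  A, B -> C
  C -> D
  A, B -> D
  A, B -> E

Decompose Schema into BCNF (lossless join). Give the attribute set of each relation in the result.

{A, B, C, E}; {C, D}

Candidate key of the original relation: {A, B}.
{A, B, C, D, E}: {C} determines {C, D} here but is not a superkey — split on C -> D, giving {C, D} and {A, B, C, E}.
{C, D} has no BCNF violation.
{A, B, C, E} has no BCNF violation.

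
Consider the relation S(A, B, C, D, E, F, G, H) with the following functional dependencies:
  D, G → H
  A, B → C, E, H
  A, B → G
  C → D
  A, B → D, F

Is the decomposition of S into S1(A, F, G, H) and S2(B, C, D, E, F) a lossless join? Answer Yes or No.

No

Common attributes: {F}; their closure is {F}.
S1 ⊄ {F} and S2 ⊄ {F}, so the split is lossy.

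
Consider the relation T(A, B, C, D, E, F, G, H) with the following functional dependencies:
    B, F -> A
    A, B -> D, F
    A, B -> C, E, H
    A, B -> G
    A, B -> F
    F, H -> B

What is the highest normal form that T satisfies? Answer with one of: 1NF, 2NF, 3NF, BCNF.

BCNF

Candidate keys: {A, B}, {B, F}, {F, H}. Prime attributes: {A, B, F, H}.
Every FD has a superkey on the left, so the relation is in BCNF.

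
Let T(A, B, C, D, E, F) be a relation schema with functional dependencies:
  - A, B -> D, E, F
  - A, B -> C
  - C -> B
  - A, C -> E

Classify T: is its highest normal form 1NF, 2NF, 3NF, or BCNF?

3NF

Candidate keys: {A, B}, {A, C}. Prime attributes: {A, B, C}.
C -> B breaks BCNF: {C}⁺ = {B, C}, so {C} is not a superkey.
But every attribute on its right side ({B}) is prime, and the same holds for every other non-superkey FD, so 3NF still holds.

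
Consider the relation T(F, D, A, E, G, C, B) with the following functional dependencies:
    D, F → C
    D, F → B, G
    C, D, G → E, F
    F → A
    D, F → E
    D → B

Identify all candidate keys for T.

{D} never appears on the right of any FD, so every key must include it.
{D, F} is a candidate key since {D, F}⁺ = {A, B, C, D, E, F, G} covers every attribute.
{C, D, G} is a candidate key since {C, D, G}⁺ = {A, B, C, D, E, F, G} covers every attribute.
Any other superkey properly contains one of these, so there are no further candidate keys.

{C, D, G}, {D, F}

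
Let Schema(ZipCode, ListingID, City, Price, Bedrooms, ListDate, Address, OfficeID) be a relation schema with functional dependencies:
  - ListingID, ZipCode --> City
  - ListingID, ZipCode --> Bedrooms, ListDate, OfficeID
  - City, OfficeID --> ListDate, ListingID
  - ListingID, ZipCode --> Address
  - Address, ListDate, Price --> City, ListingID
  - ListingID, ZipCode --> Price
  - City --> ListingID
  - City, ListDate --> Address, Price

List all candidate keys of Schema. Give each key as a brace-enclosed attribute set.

{ZipCode} never appears on the right of any FD, so every key must include it.
{City, ZipCode} is a candidate key since {City, ZipCode}⁺ = {Address, Bedrooms, City, ListDate, ListingID, OfficeID, Price, ZipCode} covers every attribute.
{ListingID, ZipCode} is a candidate key since {ListingID, ZipCode}⁺ = {Address, Bedrooms, City, ListDate, ListingID, OfficeID, Price, ZipCode} covers every attribute.
{Address, ListDate, Price, ZipCode} is a candidate key since {Address, ListDate, Price, ZipCode}⁺ = {Address, Bedrooms, City, ListDate, ListingID, OfficeID, Price, ZipCode} covers every attribute.
Any other superkey properly contains one of these, so there are no further candidate keys.

{Address, ListDate, Price, ZipCode}, {City, ZipCode}, {ListingID, ZipCode}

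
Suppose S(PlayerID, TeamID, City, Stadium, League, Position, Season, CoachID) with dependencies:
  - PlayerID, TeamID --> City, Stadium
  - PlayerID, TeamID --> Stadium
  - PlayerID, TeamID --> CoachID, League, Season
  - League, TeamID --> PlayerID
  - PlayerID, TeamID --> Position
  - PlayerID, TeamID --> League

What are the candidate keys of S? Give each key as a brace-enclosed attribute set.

{League, TeamID}, {PlayerID, TeamID}

{TeamID} never appears on the right of any FD, so every key must include it.
{League, TeamID}⁺ = {City, CoachID, League, PlayerID, Position, Season, Stadium, TeamID}, which is every attribute, so {League, TeamID} is a candidate key.
{PlayerID, TeamID}⁺ = {City, CoachID, League, PlayerID, Position, Season, Stadium, TeamID}, which is every attribute, so {PlayerID, TeamID} is a candidate key.
No proper subset of any of these is a key, and no other minimal superkey exists.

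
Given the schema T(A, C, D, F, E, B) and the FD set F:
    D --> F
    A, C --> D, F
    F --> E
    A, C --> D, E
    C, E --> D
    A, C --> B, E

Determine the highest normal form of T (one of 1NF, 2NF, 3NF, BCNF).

2NF

Candidate key: {A, C}. Prime attributes: {A, C}.
For D --> F we have {D}⁺ = {D, E, F}; {D} is not a superkey, so BCNF fails.
Because {F} is non-prime and the left side of D --> F is not a superkey, the relation is not in 3NF.
Checking every proper subset of each key, none determines a non-prime attribute — 2NF is satisfied.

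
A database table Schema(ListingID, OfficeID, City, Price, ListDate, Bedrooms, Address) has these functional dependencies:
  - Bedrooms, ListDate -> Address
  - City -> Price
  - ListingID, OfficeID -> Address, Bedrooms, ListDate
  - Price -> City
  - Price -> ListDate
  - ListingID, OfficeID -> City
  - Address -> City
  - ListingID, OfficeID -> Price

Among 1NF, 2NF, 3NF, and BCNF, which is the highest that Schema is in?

Candidate key: {ListingID, OfficeID}. Prime attributes: {ListingID, OfficeID}.
Bedrooms, ListDate -> Address: {Bedrooms, ListDate}⁺ = {Address, Bedrooms, City, ListDate, Price}, which is not all of the attributes, so the left side is not a superkey — BCNF is violated.
Bedrooms, ListDate -> Address determines the non-prime attribute {Address} from a non-superkey — 3NF is violated.
Checking every proper subset of each key, none determines a non-prime attribute — 2NF is satisfied.

2NF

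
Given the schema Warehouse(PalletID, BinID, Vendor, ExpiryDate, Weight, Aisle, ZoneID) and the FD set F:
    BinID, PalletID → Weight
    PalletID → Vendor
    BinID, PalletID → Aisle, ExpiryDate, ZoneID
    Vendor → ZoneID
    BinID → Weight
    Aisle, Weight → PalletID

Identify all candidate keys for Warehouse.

Attributes never on any right-hand side: {BinID} — every candidate key must contain it.
Closure of {Aisle, BinID} is {Aisle, BinID, ExpiryDate, PalletID, Vendor, Weight, ZoneID}, the whole schema; {Aisle, BinID} is a candidate key.
Closure of {BinID, PalletID} is {Aisle, BinID, ExpiryDate, PalletID, Vendor, Weight, ZoneID}, the whole schema; {BinID, PalletID} is a candidate key.
These are minimal and exhaustive — every other superkey contains one of them.

{Aisle, BinID}, {BinID, PalletID}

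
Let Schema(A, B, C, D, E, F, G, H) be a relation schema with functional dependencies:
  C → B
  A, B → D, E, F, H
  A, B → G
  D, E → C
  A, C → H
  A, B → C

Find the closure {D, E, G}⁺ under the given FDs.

Start with {D, E, G}.
D, E → C applies; add {C} → now {C, D, E, G}.
C → B applies; add {B} → now {B, C, D, E, G}.
No further FD applies.

{B, C, D, E, G}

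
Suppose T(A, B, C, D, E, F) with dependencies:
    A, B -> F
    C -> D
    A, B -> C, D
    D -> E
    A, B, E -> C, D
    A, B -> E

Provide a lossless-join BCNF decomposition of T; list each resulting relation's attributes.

{A, B, C, F}; {C, D}; {D, E}

Candidate key of the original relation: {A, B}.
Within {A, B, C, D, E, F}: {C}⁺ ∩ {A, B, C, D, E, F} = {C, D, E}, not the whole set, so C -> D, E violates BCNF; decompose into {C, D, E} and {A, B, C, F}.
Within {C, D, E}: {D}⁺ ∩ {C, D, E} = {D, E}, not the whole set, so D -> E violates BCNF; decompose into {D, E} and {C, D}.
{D, E}: every determinant is a superkey — BCNF.
{C, D}: every determinant is a superkey — BCNF.
{A, B, C, F}: every determinant is a superkey — BCNF.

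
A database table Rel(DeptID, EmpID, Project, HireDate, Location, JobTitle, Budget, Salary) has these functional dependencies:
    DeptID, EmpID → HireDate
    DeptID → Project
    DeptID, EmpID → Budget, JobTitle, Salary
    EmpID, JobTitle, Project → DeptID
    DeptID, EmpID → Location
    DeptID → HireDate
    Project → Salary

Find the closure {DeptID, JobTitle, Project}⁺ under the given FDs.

{DeptID, HireDate, JobTitle, Project, Salary}

Start with {DeptID, JobTitle, Project}.
DeptID → HireDate applies; add {HireDate} → now {DeptID, HireDate, JobTitle, Project}.
Project → Salary applies; add {Salary} → now {DeptID, HireDate, JobTitle, Project, Salary}.
No further FD applies.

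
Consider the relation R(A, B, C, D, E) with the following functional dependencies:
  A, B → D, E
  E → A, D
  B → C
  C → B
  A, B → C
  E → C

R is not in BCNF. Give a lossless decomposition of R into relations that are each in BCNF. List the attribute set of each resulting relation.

{A, B, D, E}; {B, C}

Candidate keys of the original relation: {A, B}, {A, C}, {E}.
In {A, B, C, D, E}, {B} is not a superkey ({B}⁺ restricted to this set is {B, C}), so split on B → C into {B, C} and {A, B, D, E}.
{B, C} is in BCNF.
{A, B, D, E} is in BCNF.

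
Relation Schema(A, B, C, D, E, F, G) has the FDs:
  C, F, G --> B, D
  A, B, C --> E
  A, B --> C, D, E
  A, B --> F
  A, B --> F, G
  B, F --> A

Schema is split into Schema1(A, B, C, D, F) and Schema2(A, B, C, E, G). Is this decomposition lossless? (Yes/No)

Yes

Common attributes: {A, B, C}; their closure is {A, B, C, D, E, F, G}.
Schema1 is contained in that closure, so Schema1 ∩ Schema2 --> Schema1 holds and the join is lossless.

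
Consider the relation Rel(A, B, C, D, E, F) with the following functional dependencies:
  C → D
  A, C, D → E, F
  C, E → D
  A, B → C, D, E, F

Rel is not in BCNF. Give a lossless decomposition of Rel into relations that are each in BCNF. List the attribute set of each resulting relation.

Candidate key of the original relation: {A, B}.
Within {A, B, C, D, E, F}: {C}⁺ ∩ {A, B, C, D, E, F} = {C, D}, not the whole set, so C → D violates BCNF; decompose into {C, D} and {A, B, C, E, F}.
{C, D} has no BCNF violation.
Within {A, B, C, E, F}: {A, C}⁺ ∩ {A, B, C, E, F} = {A, C, E, F}, not the whole set, so A, C → E, F violates BCNF; decompose into {A, C, E, F} and {A, B, C}.
{A, C, E, F} has no BCNF violation.
{A, B, C} has no BCNF violation.

{A, B, C}; {A, C, E, F}; {C, D}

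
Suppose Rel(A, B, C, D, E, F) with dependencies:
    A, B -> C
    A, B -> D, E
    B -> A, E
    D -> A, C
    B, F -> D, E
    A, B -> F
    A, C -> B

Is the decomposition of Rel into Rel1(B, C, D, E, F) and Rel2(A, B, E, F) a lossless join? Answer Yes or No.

The shared attributes are {B, E, F} and {B, E, F}⁺ = {A, B, C, D, E, F}.
Rel1 is contained in that closure, so Rel1 ∩ Rel2 -> Rel1 holds and the join is lossless.

Yes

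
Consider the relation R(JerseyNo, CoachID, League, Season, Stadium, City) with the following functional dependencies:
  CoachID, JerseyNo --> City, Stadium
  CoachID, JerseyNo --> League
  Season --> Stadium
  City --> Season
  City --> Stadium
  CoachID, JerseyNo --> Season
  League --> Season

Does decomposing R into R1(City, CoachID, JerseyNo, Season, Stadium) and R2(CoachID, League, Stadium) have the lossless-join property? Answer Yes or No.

R1 ∩ R2 = {CoachID, Stadium}; its closure under F is {CoachID, Stadium}.
Neither R1 nor R2 is contained in that closure, so the decomposition is lossy.

No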